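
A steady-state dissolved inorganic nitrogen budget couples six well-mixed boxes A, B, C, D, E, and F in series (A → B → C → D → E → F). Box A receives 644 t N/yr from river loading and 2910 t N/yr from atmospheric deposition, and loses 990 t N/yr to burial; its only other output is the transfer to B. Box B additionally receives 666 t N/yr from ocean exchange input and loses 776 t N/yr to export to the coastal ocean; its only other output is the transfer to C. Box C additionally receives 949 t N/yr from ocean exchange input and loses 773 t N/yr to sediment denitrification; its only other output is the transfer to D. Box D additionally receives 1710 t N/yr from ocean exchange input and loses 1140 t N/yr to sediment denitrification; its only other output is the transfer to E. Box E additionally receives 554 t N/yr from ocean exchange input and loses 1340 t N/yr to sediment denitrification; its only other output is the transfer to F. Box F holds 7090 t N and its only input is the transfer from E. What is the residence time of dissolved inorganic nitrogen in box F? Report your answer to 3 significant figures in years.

Box A: F(A→B) = (644 + 2910) − 990 = 2564.0 t N/yr.
Box B: F(B→C) = (2564.0 + 666) − 776 = 2454.0 t N/yr.
Box C: F(C→D) = (2454.0 + 949) − 773 = 2630.0 t N/yr.
Box D: F(D→E) = (2630.0 + 1710) − 1140 = 3200.0 t N/yr.
Box E: F(E→F) = (3200.0 + 554) − 1340 = 2414.0 t N/yr.
Box F throughput = its input = 2414.0 t N/yr; τ = 7090 / 2414.0 = 2.937 yr.

2.94 yr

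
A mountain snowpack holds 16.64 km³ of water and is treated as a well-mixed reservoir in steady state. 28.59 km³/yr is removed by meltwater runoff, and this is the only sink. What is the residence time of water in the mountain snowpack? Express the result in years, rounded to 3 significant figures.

0.582 yr

τ = M / F = 16.64 / 28.59 = 0.5820 yr.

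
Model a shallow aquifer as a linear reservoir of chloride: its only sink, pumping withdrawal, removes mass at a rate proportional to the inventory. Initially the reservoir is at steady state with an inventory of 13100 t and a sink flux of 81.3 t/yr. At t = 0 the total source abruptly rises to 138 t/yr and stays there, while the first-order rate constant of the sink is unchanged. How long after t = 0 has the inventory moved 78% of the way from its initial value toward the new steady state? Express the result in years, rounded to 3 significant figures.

τ = M₀/F₀ = 13100/81.3 = 161.1 yr.
The remaining gap fraction is e^(−t/τ); 78% covered ⇒ e^(−t/τ) = 0.220.
t = −τ ln(0.220) = 161.1 × 1.514 = 244.0 yr.

244 yr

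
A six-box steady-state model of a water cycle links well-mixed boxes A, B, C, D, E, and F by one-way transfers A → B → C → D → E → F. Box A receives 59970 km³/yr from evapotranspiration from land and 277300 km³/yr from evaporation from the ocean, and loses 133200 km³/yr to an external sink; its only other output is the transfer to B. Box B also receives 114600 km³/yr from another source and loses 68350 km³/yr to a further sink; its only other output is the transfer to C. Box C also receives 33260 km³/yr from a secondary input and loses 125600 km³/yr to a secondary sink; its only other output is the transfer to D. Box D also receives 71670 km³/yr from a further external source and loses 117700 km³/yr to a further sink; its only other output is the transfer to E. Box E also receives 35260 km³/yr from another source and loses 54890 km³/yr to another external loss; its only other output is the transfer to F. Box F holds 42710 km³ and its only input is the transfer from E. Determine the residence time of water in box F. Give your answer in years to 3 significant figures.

Box A: F(A→B) = (59970 + 277300) − 133200 = 204070 km³/yr.
Box B: F(B→C) = (204070 + 114600) − 68350 = 250320 km³/yr.
Box C: F(C→D) = (250320 + 33260) − 125600 = 157980 km³/yr.
Box D: F(D→E) = (157980 + 71670) − 117700 = 111950 km³/yr.
Box E: F(E→F) = (111950 + 35260) − 54890 = 92320 km³/yr.
Box F throughput = its input = 92320 km³/yr; τ = 42710 / 92320 = 0.4626 yr.

0.463 yr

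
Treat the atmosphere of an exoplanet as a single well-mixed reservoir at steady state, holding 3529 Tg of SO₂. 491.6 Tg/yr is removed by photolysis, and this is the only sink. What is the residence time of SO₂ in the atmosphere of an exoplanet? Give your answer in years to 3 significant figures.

τ = M / F = 3529 / 491.6 = 7.179 yr.

7.18 yr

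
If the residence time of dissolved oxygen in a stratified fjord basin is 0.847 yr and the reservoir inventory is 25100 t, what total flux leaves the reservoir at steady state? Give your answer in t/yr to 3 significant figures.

29600 t/yr

F = M / τ = 25100 / 0.847 = 29630 t/yr.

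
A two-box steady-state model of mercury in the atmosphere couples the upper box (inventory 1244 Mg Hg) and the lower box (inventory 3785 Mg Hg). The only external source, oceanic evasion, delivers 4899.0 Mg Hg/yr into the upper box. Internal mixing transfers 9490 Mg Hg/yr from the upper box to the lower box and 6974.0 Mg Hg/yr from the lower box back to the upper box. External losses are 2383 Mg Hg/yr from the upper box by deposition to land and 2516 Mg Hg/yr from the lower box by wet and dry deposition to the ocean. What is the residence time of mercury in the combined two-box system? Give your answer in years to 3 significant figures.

Treat the two boxes together as one reservoir: the mixing fluxes between them are internal recycling, so τ = ΣM / Σ(external losses).
M_total = 1244 + 3785 = 5029.0 Mg Hg.
ΣF_external_out = 2383 + 2516 = 4899.0 Mg Hg/yr.
τ = M_total / ΣF_ext = 5029.0 / 4899.0 = 1.027 yr.

1.03 yr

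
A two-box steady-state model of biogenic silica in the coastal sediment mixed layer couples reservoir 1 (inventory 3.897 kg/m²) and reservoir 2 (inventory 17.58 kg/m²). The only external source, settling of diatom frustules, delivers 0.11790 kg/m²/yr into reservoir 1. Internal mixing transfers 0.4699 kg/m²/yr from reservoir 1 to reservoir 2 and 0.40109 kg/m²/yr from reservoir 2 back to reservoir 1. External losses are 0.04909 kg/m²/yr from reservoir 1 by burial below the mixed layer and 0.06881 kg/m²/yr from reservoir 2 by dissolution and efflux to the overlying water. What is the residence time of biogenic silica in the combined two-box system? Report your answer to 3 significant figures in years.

182 yr

Residence time in the combined system uses the total inventory and the total *external* removal — internal exchanges between the two boxes cancel.
M_total = 3.897 + 17.58 = 21.477 kg/m².
ΣF_external_out = 0.04909 + 0.06881 = 0.11790 kg/m²/yr.
τ = M_total / ΣF_ext = 21.477 / 0.11790 = 182.2 yr.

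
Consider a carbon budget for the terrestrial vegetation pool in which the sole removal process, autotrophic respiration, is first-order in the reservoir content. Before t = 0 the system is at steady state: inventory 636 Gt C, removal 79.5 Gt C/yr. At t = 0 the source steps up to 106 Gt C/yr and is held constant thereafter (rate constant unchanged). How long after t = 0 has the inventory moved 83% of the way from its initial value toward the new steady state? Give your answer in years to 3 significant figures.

τ = M₀/F₀ = 636/79.5 = 8.000 yr.
The remaining gap fraction is e^(−t/τ); 83% covered ⇒ e^(−t/τ) = 0.170.
t = −τ ln(0.170) = 8.000 × 1.772 = 14.18 yr.

14.2 yr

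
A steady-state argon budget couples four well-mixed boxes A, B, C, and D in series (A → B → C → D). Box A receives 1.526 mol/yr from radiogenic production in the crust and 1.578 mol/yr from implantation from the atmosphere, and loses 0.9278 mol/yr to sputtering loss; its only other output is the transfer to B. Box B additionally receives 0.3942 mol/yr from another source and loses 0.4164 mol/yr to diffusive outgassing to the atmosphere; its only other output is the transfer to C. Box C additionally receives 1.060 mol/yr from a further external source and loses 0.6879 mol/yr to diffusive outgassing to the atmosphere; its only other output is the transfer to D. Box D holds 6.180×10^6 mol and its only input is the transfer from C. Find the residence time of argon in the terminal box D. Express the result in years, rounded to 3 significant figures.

Box A: F(A→B) = (1.526 + 1.578) − 0.9278 = 2.1762 mol/yr.
Box B: F(B→C) = (2.1762 + 0.3942) − 0.4164 = 2.1540 mol/yr.
Box C: F(C→D) = (2.1540 + 1.060) − 0.6879 = 2.5261 mol/yr.
Box D throughput = its input = 2.5261 mol/yr; τ = 6.180×10^6 / 2.5261 = 2.446×10^6 yr.

2.45×10^6 yr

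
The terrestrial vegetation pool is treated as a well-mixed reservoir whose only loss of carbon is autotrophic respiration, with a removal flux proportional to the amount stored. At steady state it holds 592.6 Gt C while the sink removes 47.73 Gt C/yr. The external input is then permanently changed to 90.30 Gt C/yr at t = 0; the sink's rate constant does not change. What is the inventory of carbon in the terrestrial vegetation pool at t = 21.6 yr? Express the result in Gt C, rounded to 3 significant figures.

1030 Gt C

The sink rate constant is k = F₀/M₀ = 47.73/592.6 = 0.08054 yr⁻¹.
Solving dM/dt = F₁ − kM with M(0) = M₀ gives M(t) = F₁/k + (M₀ − F₁/k)·e^(−kt).
F₁/k = 90.30/0.08054 = 1121.1 Gt C; kt = 0.08054 × 21.6 = 1.740, e^(−kt) = 0.1756.
M(21.6) = 1121.1 + (592.6 − 1121.1) × 0.1756 = 1121.1 − 92.79 = 1028.3 Gt C.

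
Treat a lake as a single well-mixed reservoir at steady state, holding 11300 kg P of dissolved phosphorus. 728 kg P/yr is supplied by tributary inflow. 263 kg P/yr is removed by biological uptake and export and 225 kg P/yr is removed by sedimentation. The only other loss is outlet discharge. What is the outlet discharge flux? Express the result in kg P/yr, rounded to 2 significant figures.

At steady state ΣF_in = ΣF_out.
ΣF_in = 728.00 kg P/yr.
Outlet discharge flux = ΣF_in − (263 + 225) = 728.00 − 488.0 = 240.0 kg P/yr.

240 kg P/yr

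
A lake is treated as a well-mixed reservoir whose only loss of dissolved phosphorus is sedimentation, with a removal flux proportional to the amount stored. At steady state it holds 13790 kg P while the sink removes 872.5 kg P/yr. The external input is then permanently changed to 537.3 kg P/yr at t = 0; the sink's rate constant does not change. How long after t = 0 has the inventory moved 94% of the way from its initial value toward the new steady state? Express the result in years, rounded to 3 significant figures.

τ = M₀/F₀ = 13790/872.5 = 15.81 yr.
The remaining gap fraction is e^(−t/τ); 94% covered ⇒ e^(−t/τ) = 0.0600.
t = −τ ln(0.0600) = 15.81 × 2.813 = 44.47 yr.

44.5 yr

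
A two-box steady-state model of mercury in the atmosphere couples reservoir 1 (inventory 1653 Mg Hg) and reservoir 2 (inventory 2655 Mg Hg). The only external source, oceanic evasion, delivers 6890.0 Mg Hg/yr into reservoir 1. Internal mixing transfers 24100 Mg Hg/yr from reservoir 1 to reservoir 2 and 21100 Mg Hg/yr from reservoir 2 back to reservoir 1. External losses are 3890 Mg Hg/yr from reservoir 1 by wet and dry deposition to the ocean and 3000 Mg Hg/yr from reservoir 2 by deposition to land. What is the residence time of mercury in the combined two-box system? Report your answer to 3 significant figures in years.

0.625 yr

Residence time in the combined system uses the total inventory and the total *external* removal — internal exchanges between the two boxes cancel.
M_total = 1653 + 2655 = 4308.0 Mg Hg.
ΣF_external_out = 3890 + 3000 = 6890.0 Mg Hg/yr.
τ = M_total / ΣF_ext = 4308.0 / 6890.0 = 0.6253 yr.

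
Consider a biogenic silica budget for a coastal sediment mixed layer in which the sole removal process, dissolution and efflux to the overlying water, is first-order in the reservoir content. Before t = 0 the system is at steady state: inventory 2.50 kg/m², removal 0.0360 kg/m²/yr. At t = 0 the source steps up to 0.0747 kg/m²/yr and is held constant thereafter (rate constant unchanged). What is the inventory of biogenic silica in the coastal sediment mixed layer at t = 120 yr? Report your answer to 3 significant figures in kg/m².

4.71 kg/m²

The sink rate constant is k = F₀/M₀ = 0.0360/2.50 = 0.01440 yr⁻¹.
Solving dM/dt = F₁ − kM with M(0) = M₀ gives M(t) = F₁/k + (M₀ − F₁/k)·e^(−kt).
F₁/k = 0.0747/0.01440 = 5.1875 kg/m²; kt = 0.01440 × 120 = 1.728, e^(−kt) = 0.1776.
M(120) = 5.1875 + (2.50 − 5.1875) × 0.1776 = 5.1875 − 0.4774 = 4.7101 kg/m².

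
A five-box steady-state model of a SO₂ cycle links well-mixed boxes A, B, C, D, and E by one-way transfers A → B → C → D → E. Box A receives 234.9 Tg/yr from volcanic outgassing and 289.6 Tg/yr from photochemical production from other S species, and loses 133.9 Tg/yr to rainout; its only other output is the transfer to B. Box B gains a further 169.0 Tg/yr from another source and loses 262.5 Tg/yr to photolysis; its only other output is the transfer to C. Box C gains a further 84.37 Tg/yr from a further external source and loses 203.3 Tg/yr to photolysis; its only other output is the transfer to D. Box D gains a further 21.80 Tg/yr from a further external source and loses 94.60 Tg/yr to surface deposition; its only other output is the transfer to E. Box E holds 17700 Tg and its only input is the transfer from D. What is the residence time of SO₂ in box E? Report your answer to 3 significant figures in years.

Box A: F(A→B) = (234.9 + 289.6) − 133.9 = 390.60 Tg/yr.
Box B: F(B→C) = (390.60 + 169.0) − 262.5 = 297.10 Tg/yr.
Box C: F(C→D) = (297.10 + 84.37) − 203.3 = 178.17 Tg/yr.
Box D: F(D→E) = (178.17 + 21.80) − 94.60 = 105.37 Tg/yr.
Box E throughput = its input = 105.37 Tg/yr; τ = 17700 / 105.37 = 168.0 yr.

168 yr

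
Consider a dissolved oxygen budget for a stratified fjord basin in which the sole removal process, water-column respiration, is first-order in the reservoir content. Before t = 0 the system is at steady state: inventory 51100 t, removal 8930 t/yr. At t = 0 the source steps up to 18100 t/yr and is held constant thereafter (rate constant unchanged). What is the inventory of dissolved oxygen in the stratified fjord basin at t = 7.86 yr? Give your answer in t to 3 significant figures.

90300 t

The sink rate constant is k = F₀/M₀ = 8930/51100 = 0.1748 yr⁻¹.
Solving dM/dt = F₁ − kM with M(0) = M₀ gives M(t) = F₁/k + (M₀ − F₁/k)·e^(−kt).
F₁/k = 18100/0.1748 = 103570 t; kt = 0.1748 × 7.86 = 1.374, e^(−kt) = 0.2532.
M(7.86) = 103570 + (51100 − 103570) × 0.2532 = 103570 − 13290 = 90287 t.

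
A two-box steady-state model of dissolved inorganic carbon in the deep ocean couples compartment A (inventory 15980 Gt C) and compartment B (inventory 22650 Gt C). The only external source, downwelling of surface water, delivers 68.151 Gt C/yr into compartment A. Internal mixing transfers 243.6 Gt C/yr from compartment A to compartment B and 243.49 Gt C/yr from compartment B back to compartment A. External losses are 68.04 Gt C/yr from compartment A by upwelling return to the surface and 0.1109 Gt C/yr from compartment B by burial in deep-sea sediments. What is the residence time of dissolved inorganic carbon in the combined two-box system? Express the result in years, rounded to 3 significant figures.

For the system as a whole, the A↔B exchange is internal and contributes nothing to the throughput; only the external sinks remove mass.
M_total = 15980 + 22650 = 38630 Gt C.
ΣF_external_out = 68.04 + 0.1109 = 68.151 Gt C/yr.
τ = M_total / ΣF_ext = 38630 / 68.151 = 566.8 yr.

567 yr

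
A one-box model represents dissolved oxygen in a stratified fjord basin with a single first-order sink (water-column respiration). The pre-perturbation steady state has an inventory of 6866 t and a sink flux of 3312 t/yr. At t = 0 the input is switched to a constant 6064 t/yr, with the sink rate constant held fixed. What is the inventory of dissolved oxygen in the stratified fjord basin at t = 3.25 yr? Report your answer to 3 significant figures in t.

τ = M₀/F₀ = 6866/3312 = 2.073 yr; rate constant k = 1/τ.
New steady state M_∞ = F₁/k = F₁·τ = 6064 × 2.073 = 12571 t.
M(t) = M_∞ + (M₀ − M_∞)·e^(−t/τ); t/τ = 3.25/2.073 = 1.568, so e^(−t/τ) = 0.2085.
M(t) = 12571 − 5705 × 0.2085 = 11381 t.

11400 t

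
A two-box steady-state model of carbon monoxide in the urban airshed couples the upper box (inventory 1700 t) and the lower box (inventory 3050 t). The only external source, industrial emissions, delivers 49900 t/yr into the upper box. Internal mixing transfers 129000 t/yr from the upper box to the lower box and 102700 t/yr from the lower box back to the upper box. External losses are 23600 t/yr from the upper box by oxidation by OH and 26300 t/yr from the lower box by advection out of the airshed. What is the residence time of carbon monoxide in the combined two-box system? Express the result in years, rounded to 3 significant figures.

For the system as a whole, the A↔B exchange is internal and contributes nothing to the throughput; only the external sinks remove mass.
M_total = 1700 + 3050 = 4750.0 t.
ΣF_external_out = 23600 + 26300 = 49900 t/yr.
τ = M_total / ΣF_ext = 4750.0 / 49900 = 0.09519 yr.

0.0952 yr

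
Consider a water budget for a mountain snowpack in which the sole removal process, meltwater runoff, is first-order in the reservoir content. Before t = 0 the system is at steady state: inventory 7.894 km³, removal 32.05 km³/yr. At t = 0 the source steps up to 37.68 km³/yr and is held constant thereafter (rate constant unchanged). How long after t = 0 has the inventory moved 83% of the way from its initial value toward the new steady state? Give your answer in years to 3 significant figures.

τ = M₀/F₀ = 7.894/32.05 = 0.2463 yr.
The remaining gap fraction is e^(−t/τ); 83% covered ⇒ e^(−t/τ) = 0.170.
t = −τ ln(0.170) = 0.2463 × 1.772 = 0.4364 yr.

0.436 yr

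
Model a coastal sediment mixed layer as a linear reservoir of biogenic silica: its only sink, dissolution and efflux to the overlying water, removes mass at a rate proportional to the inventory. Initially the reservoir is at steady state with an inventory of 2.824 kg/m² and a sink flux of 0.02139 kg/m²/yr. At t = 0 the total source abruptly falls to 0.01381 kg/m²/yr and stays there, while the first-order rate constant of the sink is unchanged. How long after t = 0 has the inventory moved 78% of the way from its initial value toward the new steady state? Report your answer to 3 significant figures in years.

τ = M₀/F₀ = 2.824/0.02139 = 132.0 yr.
The remaining gap fraction is e^(−t/τ); 78% covered ⇒ e^(−t/τ) = 0.220.
t = −τ ln(0.220) = 132.0 × 1.514 = 199.9 yr.

200 yr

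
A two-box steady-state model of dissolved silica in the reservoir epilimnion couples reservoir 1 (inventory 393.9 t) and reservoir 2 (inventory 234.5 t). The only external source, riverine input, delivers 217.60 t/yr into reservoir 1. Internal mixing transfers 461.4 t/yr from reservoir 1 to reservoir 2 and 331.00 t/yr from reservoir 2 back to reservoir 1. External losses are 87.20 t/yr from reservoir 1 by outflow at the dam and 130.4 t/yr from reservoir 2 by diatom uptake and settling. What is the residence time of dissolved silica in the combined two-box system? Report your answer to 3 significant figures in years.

2.89 yr

Residence time in the combined system uses the total inventory and the total *external* removal — internal exchanges between the two boxes cancel.
M_total = 393.9 + 234.5 = 628.40 t.
ΣF_external_out = 87.20 + 130.4 = 217.60 t/yr.
τ = M_total / ΣF_ext = 628.40 / 217.60 = 2.888 yr.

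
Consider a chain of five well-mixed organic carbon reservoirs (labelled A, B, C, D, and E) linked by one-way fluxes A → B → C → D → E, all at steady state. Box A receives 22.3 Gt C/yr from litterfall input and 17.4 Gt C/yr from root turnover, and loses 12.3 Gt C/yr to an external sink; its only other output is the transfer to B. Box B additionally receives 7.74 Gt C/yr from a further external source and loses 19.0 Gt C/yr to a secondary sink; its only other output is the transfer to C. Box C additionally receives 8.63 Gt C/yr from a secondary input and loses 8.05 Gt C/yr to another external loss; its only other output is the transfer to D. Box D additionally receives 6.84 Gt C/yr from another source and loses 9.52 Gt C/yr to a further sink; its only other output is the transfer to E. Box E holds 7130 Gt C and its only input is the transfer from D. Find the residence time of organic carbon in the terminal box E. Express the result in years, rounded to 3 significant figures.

Box A: F(A→B) = (22.3 + 17.4) − 12.3 = 27.400 Gt C/yr.
Box B: F(B→C) = (27.400 + 7.74) − 19.0 = 16.140 Gt C/yr.
Box C: F(C→D) = (16.140 + 8.63) − 8.05 = 16.720 Gt C/yr.
Box D: F(D→E) = (16.720 + 6.84) − 9.52 = 14.040 Gt C/yr.
Box E throughput = its input = 14.040 Gt C/yr; τ = 7130 / 14.040 = 507.8 yr.

508 yr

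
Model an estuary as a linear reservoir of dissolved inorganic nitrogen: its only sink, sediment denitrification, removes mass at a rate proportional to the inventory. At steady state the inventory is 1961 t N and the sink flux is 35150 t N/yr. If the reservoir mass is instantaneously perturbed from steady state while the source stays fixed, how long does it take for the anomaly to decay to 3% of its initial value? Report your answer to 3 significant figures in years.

For a linear reservoir the anomaly decays as exp(−t/τ) with τ = M/F = 1961/35150 = 0.05579 yr.
exp(−t/τ) = 0.03 ⇒ t = −τ ln(0.03) = 0.05579 × 3.507 = 0.1956 yr.

0.196 yr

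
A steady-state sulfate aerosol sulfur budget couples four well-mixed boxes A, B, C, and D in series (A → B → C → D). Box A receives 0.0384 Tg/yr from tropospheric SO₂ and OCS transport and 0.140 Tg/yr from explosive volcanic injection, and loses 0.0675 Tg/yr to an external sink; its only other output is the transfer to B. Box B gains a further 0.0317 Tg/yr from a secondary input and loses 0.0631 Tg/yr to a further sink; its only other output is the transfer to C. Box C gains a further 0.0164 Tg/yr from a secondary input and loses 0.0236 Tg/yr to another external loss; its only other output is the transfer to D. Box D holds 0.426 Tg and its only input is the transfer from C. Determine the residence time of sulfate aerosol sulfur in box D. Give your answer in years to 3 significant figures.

Box A: F(A→B) = (0.0384 + 0.140) − 0.0675 = 0.11090 Tg/yr.
Box B: F(B→C) = (0.11090 + 0.0317) − 0.0631 = 0.079500 Tg/yr.
Box C: F(C→D) = (0.079500 + 0.0164) − 0.0236 = 0.072300 Tg/yr.
Box D throughput = its input = 0.072300 Tg/yr; τ = 0.426 / 0.072300 = 5.892 yr.

5.89 yr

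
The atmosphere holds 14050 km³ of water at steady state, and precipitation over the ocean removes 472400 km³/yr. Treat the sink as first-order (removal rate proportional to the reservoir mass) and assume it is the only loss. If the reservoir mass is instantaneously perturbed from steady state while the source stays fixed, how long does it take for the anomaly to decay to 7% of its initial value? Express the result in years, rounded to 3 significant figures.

For a linear reservoir the anomaly decays as exp(−t/τ) with τ = M/F = 14050/472400 = 0.02974 yr.
exp(−t/τ) = 0.07 ⇒ t = −τ ln(0.07) = 0.02974 × 2.659 = 0.07909 yr.

0.0791 yr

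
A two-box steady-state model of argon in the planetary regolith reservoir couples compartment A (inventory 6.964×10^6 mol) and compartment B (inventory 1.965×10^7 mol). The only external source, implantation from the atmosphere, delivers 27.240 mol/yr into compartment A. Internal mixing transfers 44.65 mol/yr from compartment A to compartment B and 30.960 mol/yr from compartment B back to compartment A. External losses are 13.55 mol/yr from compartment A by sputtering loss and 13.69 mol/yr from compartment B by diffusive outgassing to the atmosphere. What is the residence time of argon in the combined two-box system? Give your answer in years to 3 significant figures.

977000 yr

Treat the two boxes together as one reservoir: the mixing fluxes between them are internal recycling, so τ = ΣM / Σ(external losses).
M_total = 6.964×10^6 + 1.965×10^7 = 2.6614×10^7 mol.
ΣF_external_out = 13.55 + 13.69 = 27.240 mol/yr.
τ = M_total / ΣF_ext = 2.6614×10^7 / 27.240 = 977000 yr.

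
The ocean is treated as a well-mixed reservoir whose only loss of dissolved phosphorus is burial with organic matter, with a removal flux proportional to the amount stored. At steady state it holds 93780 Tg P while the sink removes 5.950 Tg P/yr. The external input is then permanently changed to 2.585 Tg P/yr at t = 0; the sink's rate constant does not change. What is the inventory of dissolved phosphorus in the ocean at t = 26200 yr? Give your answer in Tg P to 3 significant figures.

50800 Tg P

The sink rate constant is k = F₀/M₀ = 5.950/93780 = 6.345×10^-5 yr⁻¹.
Solving dM/dt = F₁ − kM with M(0) = M₀ gives M(t) = F₁/k + (M₀ − F₁/k)·e^(−kt).
F₁/k = 2.585/6.345×10^-5 = 40743 Tg P; kt = 6.345×10^-5 × 26200 = 1.662, e^(−kt) = 0.1897.
M(26200) = 40743 + (93780 − 40743) × 0.1897 = 40743 + 10060 = 50804 Tg P.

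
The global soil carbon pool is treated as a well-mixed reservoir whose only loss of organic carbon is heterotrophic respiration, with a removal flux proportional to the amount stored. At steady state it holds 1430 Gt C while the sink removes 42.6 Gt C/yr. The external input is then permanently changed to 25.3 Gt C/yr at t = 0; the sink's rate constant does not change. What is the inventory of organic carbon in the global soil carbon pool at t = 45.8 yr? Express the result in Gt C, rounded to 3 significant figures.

998 Gt C

Residence time τ = M₀/F₀ = 33.57 yr. The eventual steady state is M_∞ = M₀·(F₁/F₀) = 1430 × 25.3/42.6 = 849.27 Gt C.
The anomaly ΔM(t) = M(t) − M_∞ decays as ΔM₀·e^(−t/τ) with ΔM₀ = 1430 − 849.27 = 580.7 Gt C.
At t = 45.8 yr, e^(−t/τ) = e^(−1.364) = 0.2555, so ΔM = 148.4 Gt C and M = 849.27 + 148.4 = 997.67 Gt C.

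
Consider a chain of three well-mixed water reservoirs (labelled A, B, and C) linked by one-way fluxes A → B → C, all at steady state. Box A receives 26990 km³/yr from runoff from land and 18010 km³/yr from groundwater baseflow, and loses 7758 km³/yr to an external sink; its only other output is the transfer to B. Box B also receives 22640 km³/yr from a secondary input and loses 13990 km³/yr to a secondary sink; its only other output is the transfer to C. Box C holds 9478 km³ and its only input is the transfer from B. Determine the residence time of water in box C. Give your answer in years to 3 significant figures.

Box A: F(A→B) = (26990 + 18010) − 7758 = 37242 km³/yr.
Box B: F(B→C) = (37242 + 22640) − 13990 = 45892 km³/yr.
Box C throughput = its input = 45892 km³/yr; τ = 9478 / 45892 = 0.2065 yr.

0.207 yr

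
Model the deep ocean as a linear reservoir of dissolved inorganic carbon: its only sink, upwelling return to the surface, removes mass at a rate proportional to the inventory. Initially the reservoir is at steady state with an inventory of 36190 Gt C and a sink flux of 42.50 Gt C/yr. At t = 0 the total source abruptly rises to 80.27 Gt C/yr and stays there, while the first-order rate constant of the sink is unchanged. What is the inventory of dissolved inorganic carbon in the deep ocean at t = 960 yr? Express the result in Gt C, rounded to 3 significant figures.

The sink rate constant is k = F₀/M₀ = 42.50/36190 = 0.001174 yr⁻¹.
Solving dM/dt = F₁ − kM with M(0) = M₀ gives M(t) = F₁/k + (M₀ − F₁/k)·e^(−kt).
F₁/k = 80.27/0.001174 = 68352 Gt C; kt = 0.001174 × 960 = 1.127, e^(−kt) = 0.3239.
M(960) = 68352 + (36190 − 68352) × 0.3239 = 68352 − 10420 = 57936 Gt C.

57900 Gt C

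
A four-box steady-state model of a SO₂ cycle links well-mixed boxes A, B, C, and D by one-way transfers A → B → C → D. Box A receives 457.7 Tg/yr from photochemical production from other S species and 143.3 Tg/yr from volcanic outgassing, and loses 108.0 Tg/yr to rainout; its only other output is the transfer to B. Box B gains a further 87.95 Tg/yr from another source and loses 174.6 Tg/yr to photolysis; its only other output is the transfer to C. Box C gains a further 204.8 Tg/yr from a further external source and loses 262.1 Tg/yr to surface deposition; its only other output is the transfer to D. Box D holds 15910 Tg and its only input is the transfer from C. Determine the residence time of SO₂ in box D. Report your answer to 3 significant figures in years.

Box A: F(A→B) = (457.7 + 143.3) − 108.0 = 493.00 Tg/yr.
Box B: F(B→C) = (493.00 + 87.95) − 174.6 = 406.35 Tg/yr.
Box C: F(C→D) = (406.35 + 204.8) − 262.1 = 349.05 Tg/yr.
Box D throughput = its input = 349.05 Tg/yr; τ = 15910 / 349.05 = 45.58 yr.

45.6 yr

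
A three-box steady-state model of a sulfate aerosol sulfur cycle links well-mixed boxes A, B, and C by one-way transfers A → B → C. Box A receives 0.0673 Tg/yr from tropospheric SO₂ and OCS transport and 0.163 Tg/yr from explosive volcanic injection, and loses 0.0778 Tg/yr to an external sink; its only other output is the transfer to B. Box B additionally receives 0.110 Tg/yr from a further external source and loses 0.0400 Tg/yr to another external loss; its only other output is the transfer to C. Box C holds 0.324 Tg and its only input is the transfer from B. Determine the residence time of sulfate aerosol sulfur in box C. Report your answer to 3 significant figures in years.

Box A: F(A→B) = (0.0673 + 0.163) − 0.0778 = 0.15250 Tg/yr.
Box B: F(B→C) = (0.15250 + 0.110) − 0.0400 = 0.22250 Tg/yr.
Box C throughput = its input = 0.22250 Tg/yr; τ = 0.324 / 0.22250 = 1.456 yr.

1.46 yr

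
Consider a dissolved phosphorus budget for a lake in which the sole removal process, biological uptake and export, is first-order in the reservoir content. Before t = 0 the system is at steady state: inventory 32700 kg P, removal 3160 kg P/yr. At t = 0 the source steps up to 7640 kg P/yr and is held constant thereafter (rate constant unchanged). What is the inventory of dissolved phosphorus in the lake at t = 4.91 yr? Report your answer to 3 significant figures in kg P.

50200 kg P

τ = M₀/F₀ = 32700/3160 = 10.35 yr; rate constant k = 1/τ.
New steady state M_∞ = F₁/k = F₁·τ = 7640 × 10.35 = 79059 kg P.
M(t) = M_∞ + (M₀ − M_∞)·e^(−t/τ); t/τ = 4.91/10.35 = 0.4745, so e^(−t/τ) = 0.6222.
M(t) = 79059 − 46360 × 0.6222 = 50214 kg P.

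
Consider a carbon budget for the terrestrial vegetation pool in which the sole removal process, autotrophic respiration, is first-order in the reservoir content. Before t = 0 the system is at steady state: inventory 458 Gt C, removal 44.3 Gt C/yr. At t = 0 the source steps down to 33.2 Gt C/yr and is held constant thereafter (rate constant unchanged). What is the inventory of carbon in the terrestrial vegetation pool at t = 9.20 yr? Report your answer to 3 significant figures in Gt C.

390 Gt C

The sink rate constant is k = F₀/M₀ = 44.3/458 = 0.09672 yr⁻¹.
Solving dM/dt = F₁ − kM with M(0) = M₀ gives M(t) = F₁/k + (M₀ − F₁/k)·e^(−kt).
F₁/k = 33.2/0.09672 = 343.24 Gt C; kt = 0.09672 × 9.20 = 0.8899, e^(−kt) = 0.4107.
M(9.20) = 343.24 + (458 − 343.24) × 0.4107 = 343.24 + 47.13 = 390.37 Gt C.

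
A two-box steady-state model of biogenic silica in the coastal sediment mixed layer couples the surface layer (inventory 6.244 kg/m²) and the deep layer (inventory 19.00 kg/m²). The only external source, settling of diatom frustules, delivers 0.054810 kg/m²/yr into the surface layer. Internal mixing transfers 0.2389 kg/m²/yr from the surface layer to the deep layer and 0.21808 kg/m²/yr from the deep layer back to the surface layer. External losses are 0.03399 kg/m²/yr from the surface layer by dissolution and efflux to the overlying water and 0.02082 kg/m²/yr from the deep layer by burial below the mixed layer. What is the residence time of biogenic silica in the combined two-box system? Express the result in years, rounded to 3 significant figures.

461 yr

Residence time in the combined system uses the total inventory and the total *external* removal — internal exchanges between the two boxes cancel.
M_total = 6.244 + 19.00 = 25.244 kg/m².
ΣF_external_out = 0.03399 + 0.02082 = 0.054810 kg/m²/yr.
τ = M_total / ΣF_ext = 25.244 / 0.054810 = 460.6 yr.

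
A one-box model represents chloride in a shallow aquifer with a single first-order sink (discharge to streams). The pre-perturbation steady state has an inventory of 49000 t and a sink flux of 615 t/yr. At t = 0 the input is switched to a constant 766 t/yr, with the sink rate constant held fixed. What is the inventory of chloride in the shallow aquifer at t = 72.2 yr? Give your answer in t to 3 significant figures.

56200 t

τ = M₀/F₀ = 49000/615 = 79.67 yr; rate constant k = 1/τ.
New steady state M_∞ = F₁/k = F₁·τ = 766 × 79.67 = 61031 t.
M(t) = M_∞ + (M₀ − M_∞)·e^(−t/τ); t/τ = 72.2/79.67 = 0.9062, so e^(−t/τ) = 0.4041.
M(t) = 61031 − 12030 × 0.4041 = 56170 t.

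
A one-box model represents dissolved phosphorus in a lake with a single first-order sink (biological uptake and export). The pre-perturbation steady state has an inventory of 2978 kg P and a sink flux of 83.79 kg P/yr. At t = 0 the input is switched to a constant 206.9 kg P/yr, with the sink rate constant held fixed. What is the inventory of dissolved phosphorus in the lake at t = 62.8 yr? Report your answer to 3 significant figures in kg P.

6610 kg P

τ = M₀/F₀ = 2978/83.79 = 35.54 yr; rate constant k = 1/τ.
New steady state M_∞ = F₁/k = F₁·τ = 206.9 × 35.54 = 7353.5 kg P.
M(t) = M_∞ + (M₀ − M_∞)·e^(−t/τ); t/τ = 62.8/35.54 = 1.767, so e^(−t/τ) = 0.1709.
M(t) = 7353.5 − 4375 × 0.1709 = 6605.9 kg P.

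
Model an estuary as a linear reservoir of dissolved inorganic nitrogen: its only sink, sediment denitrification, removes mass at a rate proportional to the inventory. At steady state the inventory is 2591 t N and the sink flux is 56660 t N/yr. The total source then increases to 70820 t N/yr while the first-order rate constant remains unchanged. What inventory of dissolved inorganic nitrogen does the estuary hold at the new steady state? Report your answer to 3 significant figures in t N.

3240 t N

Rate constant k = F/M = 56660 / 2591 = 21.87 yr⁻¹.
At the new steady state, source = k·M_new ⇒ M_new = 70820 / 21.87 = 3239 t N.
(Equivalently M_new = M × F_new/F_old = 2591 × 70820/56660.)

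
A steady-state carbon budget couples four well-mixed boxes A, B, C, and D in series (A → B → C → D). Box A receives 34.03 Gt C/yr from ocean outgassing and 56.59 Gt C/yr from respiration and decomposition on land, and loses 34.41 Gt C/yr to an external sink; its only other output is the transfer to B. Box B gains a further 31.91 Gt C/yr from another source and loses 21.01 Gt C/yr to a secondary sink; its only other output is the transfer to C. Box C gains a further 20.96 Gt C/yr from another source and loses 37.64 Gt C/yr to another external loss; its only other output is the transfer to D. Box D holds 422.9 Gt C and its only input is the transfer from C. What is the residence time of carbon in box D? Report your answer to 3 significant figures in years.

8.39 yr

Box A: F(A→B) = (34.03 + 56.59) − 34.41 = 56.210 Gt C/yr.
Box B: F(B→C) = (56.210 + 31.91) − 21.01 = 67.110 Gt C/yr.
Box C: F(C→D) = (67.110 + 20.96) − 37.64 = 50.430 Gt C/yr.
Box D throughput = its input = 50.430 Gt C/yr; τ = 422.9 / 50.430 = 8.386 yr.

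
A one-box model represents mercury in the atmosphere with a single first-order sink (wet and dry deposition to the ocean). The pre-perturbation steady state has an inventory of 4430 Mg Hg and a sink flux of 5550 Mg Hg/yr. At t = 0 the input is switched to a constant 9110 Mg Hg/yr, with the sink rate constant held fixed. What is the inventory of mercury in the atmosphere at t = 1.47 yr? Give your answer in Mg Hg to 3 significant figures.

The sink rate constant is k = F₀/M₀ = 5550/4430 = 1.253 yr⁻¹.
Solving dM/dt = F₁ − kM with M(0) = M₀ gives M(t) = F₁/k + (M₀ − F₁/k)·e^(−kt).
F₁/k = 9110/1.253 = 7271.6 Mg Hg; kt = 1.253 × 1.47 = 1.842, e^(−kt) = 0.1586.
M(1.47) = 7271.6 + (4430 − 7271.6) × 0.1586 = 7271.6 − 450.6 = 6821.0 Mg Hg.

6820 Mg Hg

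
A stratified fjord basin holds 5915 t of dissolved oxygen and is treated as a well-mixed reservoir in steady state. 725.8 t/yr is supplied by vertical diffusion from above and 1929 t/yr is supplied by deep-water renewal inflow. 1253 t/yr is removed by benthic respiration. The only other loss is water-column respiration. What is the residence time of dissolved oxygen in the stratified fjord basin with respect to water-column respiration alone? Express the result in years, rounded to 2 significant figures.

At steady state ΣF_in = ΣF_out.
ΣF_in = 725.8 + 1929 = 2654.8 t/yr.
Water-column respiration flux = ΣF_in − (1253) = 2654.8 − 1253 = 1402 t/yr.
τ = M / F = 5915 / 1402 = 4.220 yr.

4.2 yr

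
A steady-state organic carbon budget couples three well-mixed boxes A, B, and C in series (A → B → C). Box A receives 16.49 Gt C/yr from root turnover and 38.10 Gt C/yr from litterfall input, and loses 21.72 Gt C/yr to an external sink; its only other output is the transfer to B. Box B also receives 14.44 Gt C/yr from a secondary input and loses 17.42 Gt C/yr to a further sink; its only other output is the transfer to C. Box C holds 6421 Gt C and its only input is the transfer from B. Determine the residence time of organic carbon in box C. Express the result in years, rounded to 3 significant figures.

215 yr

Box A: F(A→B) = (16.49 + 38.10) − 21.72 = 32.870 Gt C/yr.
Box B: F(B→C) = (32.870 + 14.44) − 17.42 = 29.890 Gt C/yr.
Box C throughput = its input = 29.890 Gt C/yr; τ = 6421 / 29.890 = 214.8 yr.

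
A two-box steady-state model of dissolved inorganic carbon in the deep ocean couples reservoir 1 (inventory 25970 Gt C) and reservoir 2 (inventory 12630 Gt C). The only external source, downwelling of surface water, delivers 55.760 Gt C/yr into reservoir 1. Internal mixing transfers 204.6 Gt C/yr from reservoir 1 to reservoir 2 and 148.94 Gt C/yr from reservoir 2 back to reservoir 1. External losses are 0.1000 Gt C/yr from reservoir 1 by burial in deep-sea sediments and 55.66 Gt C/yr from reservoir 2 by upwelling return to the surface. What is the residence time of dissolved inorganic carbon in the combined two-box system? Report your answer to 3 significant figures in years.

Treat the two boxes together as one reservoir: the mixing fluxes between them are internal recycling, so τ = ΣM / Σ(external losses).
M_total = 25970 + 12630 = 38600 Gt C.
ΣF_external_out = 0.1000 + 55.66 = 55.760 Gt C/yr.
τ = M_total / ΣF_ext = 38600 / 55.760 = 692.3 yr.

692 yr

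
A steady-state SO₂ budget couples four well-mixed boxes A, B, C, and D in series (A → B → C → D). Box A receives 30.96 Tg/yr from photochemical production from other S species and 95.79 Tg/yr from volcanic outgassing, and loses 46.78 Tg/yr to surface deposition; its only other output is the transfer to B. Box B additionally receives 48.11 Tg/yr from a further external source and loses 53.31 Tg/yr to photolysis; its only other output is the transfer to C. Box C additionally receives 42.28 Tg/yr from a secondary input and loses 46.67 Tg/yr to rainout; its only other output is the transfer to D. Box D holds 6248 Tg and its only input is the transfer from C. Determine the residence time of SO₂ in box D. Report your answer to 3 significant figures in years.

Box A: F(A→B) = (30.96 + 95.79) − 46.78 = 79.970 Tg/yr.
Box B: F(B→C) = (79.970 + 48.11) − 53.31 = 74.770 Tg/yr.
Box C: F(C→D) = (74.770 + 42.28) − 46.67 = 70.380 Tg/yr.
Box D throughput = its input = 70.380 Tg/yr; τ = 6248 / 70.380 = 88.78 yr.

88.8 yr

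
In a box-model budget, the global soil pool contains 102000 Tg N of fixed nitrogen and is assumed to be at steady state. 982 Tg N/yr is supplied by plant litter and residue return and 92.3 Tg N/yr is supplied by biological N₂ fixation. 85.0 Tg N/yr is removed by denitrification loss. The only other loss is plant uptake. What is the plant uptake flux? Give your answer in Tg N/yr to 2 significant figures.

990 Tg N/yr

At steady state ΣF_in = ΣF_out.
ΣF_in = 982 + 92.3 = 1074.3 Tg N/yr.
Plant uptake flux = ΣF_in − (85.0) = 1074.3 − 85.00 = 989.3 Tg N/yr.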